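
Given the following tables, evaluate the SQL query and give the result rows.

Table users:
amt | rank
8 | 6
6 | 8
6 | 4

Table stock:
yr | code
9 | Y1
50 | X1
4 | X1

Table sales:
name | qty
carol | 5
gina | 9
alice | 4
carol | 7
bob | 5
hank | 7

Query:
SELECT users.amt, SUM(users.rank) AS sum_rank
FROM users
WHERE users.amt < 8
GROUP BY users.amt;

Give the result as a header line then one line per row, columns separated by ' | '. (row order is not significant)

== RESULT ==
users.amt | sum_rank
6 | 12

Derivation:
After WHERE (2 rows):
users.amt | users.rank
6 | 8
6 | 4
After GROUP BY (1 rows):
users.amt | sum_rank
6 | 12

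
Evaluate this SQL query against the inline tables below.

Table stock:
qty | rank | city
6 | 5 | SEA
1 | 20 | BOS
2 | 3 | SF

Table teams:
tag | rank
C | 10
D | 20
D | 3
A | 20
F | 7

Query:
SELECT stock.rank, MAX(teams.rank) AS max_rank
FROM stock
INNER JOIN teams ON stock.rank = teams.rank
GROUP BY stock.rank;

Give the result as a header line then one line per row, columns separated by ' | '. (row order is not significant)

After JOIN teams (3 rows):
stock.qty | stock.rank | stock.city | teams.tag | teams.rank
1 | 20 | BOS | D | 20
1 | 20 | BOS | A | 20
2 | 3 | SF | D | 3
After GROUP BY (2 rows):
stock.rank | max_rank
20 | 20
3 | 3

== RESULT ==
stock.rank | max_rank
20 | 20
3 | 3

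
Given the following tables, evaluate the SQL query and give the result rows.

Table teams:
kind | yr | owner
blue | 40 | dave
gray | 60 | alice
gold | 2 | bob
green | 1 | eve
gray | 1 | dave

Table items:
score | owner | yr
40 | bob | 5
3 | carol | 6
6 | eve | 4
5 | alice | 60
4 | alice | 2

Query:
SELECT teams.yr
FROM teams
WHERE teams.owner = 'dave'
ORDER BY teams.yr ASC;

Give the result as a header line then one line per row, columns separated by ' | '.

== RESULT ==
teams.yr
1
40

Derivation:
After WHERE (2 rows):
teams.kind | teams.yr | teams.owner
blue | 40 | dave
gray | 1 | dave
After SELECT (2 rows):
teams.yr
40
1
After ORDER BY (2 rows):
teams.yr
1
40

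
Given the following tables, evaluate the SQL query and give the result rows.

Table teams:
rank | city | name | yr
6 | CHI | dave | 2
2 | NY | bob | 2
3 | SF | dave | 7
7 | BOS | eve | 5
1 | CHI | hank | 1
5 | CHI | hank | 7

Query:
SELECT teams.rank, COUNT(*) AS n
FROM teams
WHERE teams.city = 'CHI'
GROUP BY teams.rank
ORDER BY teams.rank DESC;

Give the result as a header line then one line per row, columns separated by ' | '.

After WHERE (3 rows):
teams.rank | teams.city | teams.name | teams.yr
6 | CHI | dave | 2
1 | CHI | hank | 1
5 | CHI | hank | 7
After GROUP BY (3 rows):
teams.rank | n
6 | 1
1 | 1
5 | 1
After ORDER BY (3 rows):
teams.rank | n
6 | 1
5 | 1
1 | 1

== RESULT ==
teams.rank | n
6 | 1
5 | 1
1 | 1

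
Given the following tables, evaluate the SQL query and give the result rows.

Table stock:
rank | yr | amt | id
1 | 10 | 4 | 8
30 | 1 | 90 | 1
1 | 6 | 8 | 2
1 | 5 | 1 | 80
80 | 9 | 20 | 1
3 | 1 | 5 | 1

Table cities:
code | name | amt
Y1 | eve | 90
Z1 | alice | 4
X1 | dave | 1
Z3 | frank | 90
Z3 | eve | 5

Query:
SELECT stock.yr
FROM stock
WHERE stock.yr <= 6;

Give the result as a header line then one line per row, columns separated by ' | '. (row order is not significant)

== RESULT ==
stock.yr
1
6
5
1

Derivation:
After WHERE (4 rows):
stock.rank | stock.yr | stock.amt | stock.id
30 | 1 | 90 | 1
1 | 6 | 8 | 2
1 | 5 | 1 | 80
3 | 1 | 5 | 1
After SELECT (4 rows):
stock.yr
1
6
5
1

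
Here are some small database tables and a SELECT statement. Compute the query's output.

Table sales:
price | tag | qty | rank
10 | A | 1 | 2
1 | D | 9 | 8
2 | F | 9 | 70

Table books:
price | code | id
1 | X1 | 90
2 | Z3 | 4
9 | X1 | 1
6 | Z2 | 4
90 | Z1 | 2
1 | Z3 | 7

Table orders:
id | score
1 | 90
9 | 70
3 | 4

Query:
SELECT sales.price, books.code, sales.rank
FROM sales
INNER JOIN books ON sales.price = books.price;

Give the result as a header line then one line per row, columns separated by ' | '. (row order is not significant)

After JOIN books (3 rows):
sales.price | sales.tag | sales.qty | sales.rank | books.price | books.code | books.id
1 | D | 9 | 8 | 1 | X1 | 90
1 | D | 9 | 8 | 1 | Z3 | 7
2 | F | 9 | 70 | 2 | Z3 | 4
After SELECT (3 rows):
sales.price | books.code | sales.rank
1 | X1 | 8
1 | Z3 | 8
2 | Z3 | 70

== RESULT ==
sales.price | books.code | sales.rank
1 | X1 | 8
1 | Z3 | 8
2 | Z3 | 70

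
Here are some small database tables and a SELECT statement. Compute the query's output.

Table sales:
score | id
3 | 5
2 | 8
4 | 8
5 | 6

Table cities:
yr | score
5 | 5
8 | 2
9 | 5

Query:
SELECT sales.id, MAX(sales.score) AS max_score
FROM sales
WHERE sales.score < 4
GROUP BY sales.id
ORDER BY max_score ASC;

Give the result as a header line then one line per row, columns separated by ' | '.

== RESULT ==
sales.id | max_score
8 | 2
5 | 3

Derivation:
After WHERE (2 rows):
sales.score | sales.id
3 | 5
2 | 8
After GROUP BY (2 rows):
sales.id | max_score
5 | 3
8 | 2
After ORDER BY (2 rows):
sales.id | max_score
8 | 2
5 | 3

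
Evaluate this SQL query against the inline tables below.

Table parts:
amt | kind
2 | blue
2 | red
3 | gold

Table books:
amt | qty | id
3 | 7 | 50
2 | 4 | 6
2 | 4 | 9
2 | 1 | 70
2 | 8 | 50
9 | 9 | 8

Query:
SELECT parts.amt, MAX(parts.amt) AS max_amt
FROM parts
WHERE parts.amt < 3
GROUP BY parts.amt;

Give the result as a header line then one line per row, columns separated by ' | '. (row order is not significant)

== RESULT ==
parts.amt | max_amt
2 | 2

Derivation:
After WHERE (2 rows):
parts.amt | parts.kind
2 | blue
2 | red
After GROUP BY (1 rows):
parts.amt | max_amt
2 | 2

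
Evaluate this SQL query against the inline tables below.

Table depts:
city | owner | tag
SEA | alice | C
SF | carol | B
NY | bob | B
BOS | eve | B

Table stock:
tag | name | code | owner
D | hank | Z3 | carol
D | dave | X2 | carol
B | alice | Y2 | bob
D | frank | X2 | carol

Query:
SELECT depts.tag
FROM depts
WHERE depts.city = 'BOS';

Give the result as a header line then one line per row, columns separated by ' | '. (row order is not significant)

After WHERE (1 rows):
depts.city | depts.owner | depts.tag
BOS | eve | B
After SELECT (1 rows):
depts.tag
B

== RESULT ==
depts.tag
B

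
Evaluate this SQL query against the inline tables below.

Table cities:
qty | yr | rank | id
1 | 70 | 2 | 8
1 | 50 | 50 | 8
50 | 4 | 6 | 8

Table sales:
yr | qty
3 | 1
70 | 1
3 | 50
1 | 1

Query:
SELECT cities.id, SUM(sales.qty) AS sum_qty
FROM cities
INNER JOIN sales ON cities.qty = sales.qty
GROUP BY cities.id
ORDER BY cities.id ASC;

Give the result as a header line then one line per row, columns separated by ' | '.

After JOIN sales (7 rows):
cities.qty | cities.yr | cities.rank | cities.id | sales.yr | sales.qty
1 | 70 | 2 | 8 | 3 | 1
1 | 70 | 2 | 8 | 70 | 1
1 | 70 | 2 | 8 | 1 | 1
1 | 50 | 50 | 8 | 3 | 1
1 | 50 | 50 | 8 | 70 | 1
1 | 50 | 50 | 8 | 1 | 1
50 | 4 | 6 | 8 | 3 | 50
After GROUP BY (1 rows):
cities.id | sum_qty
8 | 56
After ORDER BY (1 rows):
cities.id | sum_qty
8 | 56

== RESULT ==
cities.id | sum_qty
8 | 56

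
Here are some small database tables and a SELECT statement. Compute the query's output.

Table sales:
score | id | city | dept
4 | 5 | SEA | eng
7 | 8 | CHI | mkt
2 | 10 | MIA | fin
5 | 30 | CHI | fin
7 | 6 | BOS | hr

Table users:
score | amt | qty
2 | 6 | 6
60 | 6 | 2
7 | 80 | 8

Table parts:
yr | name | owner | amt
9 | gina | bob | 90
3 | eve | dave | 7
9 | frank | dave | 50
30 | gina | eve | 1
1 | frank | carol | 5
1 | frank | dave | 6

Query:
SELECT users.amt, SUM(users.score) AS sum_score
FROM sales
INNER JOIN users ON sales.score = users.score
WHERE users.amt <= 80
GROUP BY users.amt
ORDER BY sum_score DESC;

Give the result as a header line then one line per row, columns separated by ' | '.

== RESULT ==
users.amt | sum_score
80 | 14
6 | 2

Derivation:
After JOIN users (3 rows):
sales.score | sales.id | sales.city | sales.dept | users.score | users.amt | users.qty
7 | 8 | CHI | mkt | 7 | 80 | 8
2 | 10 | MIA | fin | 2 | 6 | 6
7 | 6 | BOS | hr | 7 | 80 | 8
After WHERE (3 rows):
sales.score | sales.id | sales.city | sales.dept | users.score | users.amt | users.qty
7 | 8 | CHI | mkt | 7 | 80 | 8
2 | 10 | MIA | fin | 2 | 6 | 6
7 | 6 | BOS | hr | 7 | 80 | 8
After GROUP BY (2 rows):
users.amt | sum_score
80 | 14
6 | 2
After ORDER BY (2 rows):
users.amt | sum_score
80 | 14
6 | 2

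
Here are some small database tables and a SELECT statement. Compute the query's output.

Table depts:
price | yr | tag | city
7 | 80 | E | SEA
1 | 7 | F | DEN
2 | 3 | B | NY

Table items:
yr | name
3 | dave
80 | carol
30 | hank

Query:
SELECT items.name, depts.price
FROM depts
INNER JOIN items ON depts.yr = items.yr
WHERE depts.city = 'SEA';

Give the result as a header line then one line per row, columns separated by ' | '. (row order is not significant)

After JOIN items (2 rows):
depts.price | depts.yr | depts.tag | depts.city | items.yr | items.name
7 | 80 | E | SEA | 80 | carol
2 | 3 | B | NY | 3 | dave
After WHERE (1 rows):
depts.price | depts.yr | depts.tag | depts.city | items.yr | items.name
7 | 80 | E | SEA | 80 | carol
After SELECT (1 rows):
items.name | depts.price
carol | 7

== RESULT ==
items.name | depts.price
carol | 7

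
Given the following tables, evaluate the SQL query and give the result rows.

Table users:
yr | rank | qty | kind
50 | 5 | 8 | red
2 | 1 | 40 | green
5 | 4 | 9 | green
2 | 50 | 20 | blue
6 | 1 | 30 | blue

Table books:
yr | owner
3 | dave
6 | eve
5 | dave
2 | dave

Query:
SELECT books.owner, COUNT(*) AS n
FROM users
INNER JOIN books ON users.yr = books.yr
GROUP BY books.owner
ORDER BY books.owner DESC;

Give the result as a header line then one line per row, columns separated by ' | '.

After JOIN books (4 rows):
users.yr | users.rank | users.qty | users.kind | books.yr | books.owner
2 | 1 | 40 | green | 2 | dave
5 | 4 | 9 | green | 5 | dave
2 | 50 | 20 | blue | 2 | dave
6 | 1 | 30 | blue | 6 | eve
After GROUP BY (2 rows):
books.owner | n
dave | 3
eve | 1
After ORDER BY (2 rows):
books.owner | n
eve | 1
dave | 3

== RESULT ==
books.owner | n
eve | 1
dave | 3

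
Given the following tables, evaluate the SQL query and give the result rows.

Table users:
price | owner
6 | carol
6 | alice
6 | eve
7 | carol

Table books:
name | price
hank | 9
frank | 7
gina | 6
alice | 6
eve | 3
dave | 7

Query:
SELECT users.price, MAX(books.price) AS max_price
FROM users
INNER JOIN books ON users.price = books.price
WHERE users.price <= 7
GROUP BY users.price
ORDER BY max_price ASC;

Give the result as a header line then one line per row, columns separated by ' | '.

== RESULT ==
users.price | max_price
6 | 6
7 | 7

Derivation:
After JOIN books (8 rows):
users.price | users.owner | books.name | books.price
6 | carol | gina | 6
6 | carol | alice | 6
6 | alice | gina | 6
6 | alice | alice | 6
6 | eve | gina | 6
6 | eve | alice | 6
7 | carol | frank | 7
7 | carol | dave | 7
After WHERE (8 rows):
users.price | users.owner | books.name | books.price
6 | carol | gina | 6
6 | carol | alice | 6
6 | alice | gina | 6
6 | alice | alice | 6
6 | eve | gina | 6
6 | eve | alice | 6
7 | carol | frank | 7
7 | carol | dave | 7
After GROUP BY (2 rows):
users.price | max_price
6 | 6
7 | 7
After ORDER BY (2 rows):
users.price | max_price
6 | 6
7 | 7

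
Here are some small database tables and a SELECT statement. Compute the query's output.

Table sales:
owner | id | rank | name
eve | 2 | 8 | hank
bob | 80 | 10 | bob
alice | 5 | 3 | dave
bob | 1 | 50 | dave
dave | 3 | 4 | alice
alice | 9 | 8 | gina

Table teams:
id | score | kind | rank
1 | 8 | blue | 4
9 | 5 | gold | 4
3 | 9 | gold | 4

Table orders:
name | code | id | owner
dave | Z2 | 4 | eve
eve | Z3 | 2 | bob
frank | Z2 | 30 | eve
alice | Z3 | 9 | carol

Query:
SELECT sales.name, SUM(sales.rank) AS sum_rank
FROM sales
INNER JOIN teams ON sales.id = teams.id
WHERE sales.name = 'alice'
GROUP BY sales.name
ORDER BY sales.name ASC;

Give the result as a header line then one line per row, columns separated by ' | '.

After JOIN teams (3 rows):
sales.owner | sales.id | sales.rank | sales.name | teams.id | teams.score | teams.kind | teams.rank
bob | 1 | 50 | dave | 1 | 8 | blue | 4
dave | 3 | 4 | alice | 3 | 9 | gold | 4
alice | 9 | 8 | gina | 9 | 5 | gold | 4
After WHERE (1 rows):
sales.owner | sales.id | sales.rank | sales.name | teams.id | teams.score | teams.kind | teams.rank
dave | 3 | 4 | alice | 3 | 9 | gold | 4
After GROUP BY (1 rows):
sales.name | sum_rank
alice | 4
After ORDER BY (1 rows):
sales.name | sum_rank
alice | 4

== RESULT ==
sales.name | sum_rank
alice | 4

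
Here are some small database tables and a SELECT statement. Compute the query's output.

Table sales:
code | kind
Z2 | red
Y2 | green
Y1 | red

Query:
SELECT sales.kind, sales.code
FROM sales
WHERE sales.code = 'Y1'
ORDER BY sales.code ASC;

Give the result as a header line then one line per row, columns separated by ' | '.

== RESULT ==
sales.kind | sales.code
red | Y1

Derivation:
After WHERE (1 rows):
sales.code | sales.kind
Y1 | red
After SELECT (1 rows):
sales.kind | sales.code
red | Y1
After ORDER BY (1 rows):
sales.kind | sales.code
red | Y1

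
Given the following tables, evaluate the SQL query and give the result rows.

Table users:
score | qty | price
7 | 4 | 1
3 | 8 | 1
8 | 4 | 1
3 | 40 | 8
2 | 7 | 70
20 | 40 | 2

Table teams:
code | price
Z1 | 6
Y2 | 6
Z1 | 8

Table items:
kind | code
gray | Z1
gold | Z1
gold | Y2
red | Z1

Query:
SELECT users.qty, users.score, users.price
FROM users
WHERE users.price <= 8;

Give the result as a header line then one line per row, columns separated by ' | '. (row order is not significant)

== RESULT ==
users.qty | users.score | users.price
4 | 7 | 1
8 | 3 | 1
4 | 8 | 1
40 | 3 | 8
40 | 20 | 2

Derivation:
After WHERE (5 rows):
users.score | users.qty | users.price
7 | 4 | 1
3 | 8 | 1
8 | 4 | 1
3 | 40 | 8
20 | 40 | 2
After SELECT (5 rows):
users.qty | users.score | users.price
4 | 7 | 1
8 | 3 | 1
4 | 8 | 1
40 | 3 | 8
40 | 20 | 2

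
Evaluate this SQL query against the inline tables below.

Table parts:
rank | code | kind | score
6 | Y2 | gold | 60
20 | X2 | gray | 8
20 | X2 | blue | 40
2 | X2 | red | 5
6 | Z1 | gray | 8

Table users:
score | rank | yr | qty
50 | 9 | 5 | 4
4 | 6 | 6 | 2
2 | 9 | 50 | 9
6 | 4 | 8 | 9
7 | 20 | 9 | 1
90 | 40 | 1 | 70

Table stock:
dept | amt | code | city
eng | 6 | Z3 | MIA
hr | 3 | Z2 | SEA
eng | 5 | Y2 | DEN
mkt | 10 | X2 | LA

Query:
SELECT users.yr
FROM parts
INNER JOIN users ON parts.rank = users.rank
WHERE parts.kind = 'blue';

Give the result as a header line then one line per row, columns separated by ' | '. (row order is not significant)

After JOIN users (4 rows):
parts.rank | parts.code | parts.kind | parts.score | users.score | users.rank | users.yr | users.qty
6 | Y2 | gold | 60 | 4 | 6 | 6 | 2
20 | X2 | gray | 8 | 7 | 20 | 9 | 1
20 | X2 | blue | 40 | 7 | 20 | 9 | 1
6 | Z1 | gray | 8 | 4 | 6 | 6 | 2
After WHERE (1 rows):
parts.rank | parts.code | parts.kind | parts.score | users.score | users.rank | users.yr | users.qty
20 | X2 | blue | 40 | 7 | 20 | 9 | 1
After SELECT (1 rows):
users.yr
9

== RESULT ==
users.yr
9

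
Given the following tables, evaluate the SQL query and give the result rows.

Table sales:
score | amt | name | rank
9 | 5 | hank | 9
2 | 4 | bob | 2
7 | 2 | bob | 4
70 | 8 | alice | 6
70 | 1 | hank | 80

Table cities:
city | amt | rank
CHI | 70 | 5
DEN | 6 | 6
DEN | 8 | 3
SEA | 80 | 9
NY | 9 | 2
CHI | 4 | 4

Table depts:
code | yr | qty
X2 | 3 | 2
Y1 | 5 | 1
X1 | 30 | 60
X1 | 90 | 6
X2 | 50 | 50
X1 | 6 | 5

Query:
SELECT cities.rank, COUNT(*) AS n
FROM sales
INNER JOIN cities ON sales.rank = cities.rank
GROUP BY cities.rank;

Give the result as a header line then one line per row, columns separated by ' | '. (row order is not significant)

After JOIN cities (4 rows):
sales.score | sales.amt | sales.name | sales.rank | cities.city | cities.amt | cities.rank
9 | 5 | hank | 9 | SEA | 80 | 9
2 | 4 | bob | 2 | NY | 9 | 2
7 | 2 | bob | 4 | CHI | 4 | 4
70 | 8 | alice | 6 | DEN | 6 | 6
After GROUP BY (4 rows):
cities.rank | n
9 | 1
2 | 1
4 | 1
6 | 1

== RESULT ==
cities.rank | n
9 | 1
2 | 1
4 | 1
6 | 1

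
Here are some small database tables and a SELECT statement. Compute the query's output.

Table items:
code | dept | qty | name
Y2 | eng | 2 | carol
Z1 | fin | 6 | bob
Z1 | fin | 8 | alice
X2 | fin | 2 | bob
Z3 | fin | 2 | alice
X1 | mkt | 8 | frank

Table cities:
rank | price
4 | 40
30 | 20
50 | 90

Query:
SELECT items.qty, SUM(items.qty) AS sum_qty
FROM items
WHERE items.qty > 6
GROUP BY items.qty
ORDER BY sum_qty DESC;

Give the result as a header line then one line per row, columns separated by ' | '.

== RESULT ==
items.qty | sum_qty
8 | 16

Derivation:
After WHERE (2 rows):
items.code | items.dept | items.qty | items.name
Z1 | fin | 8 | alice
X1 | mkt | 8 | frank
After GROUP BY (1 rows):
items.qty | sum_qty
8 | 16
After ORDER BY (1 rows):
items.qty | sum_qty
8 | 16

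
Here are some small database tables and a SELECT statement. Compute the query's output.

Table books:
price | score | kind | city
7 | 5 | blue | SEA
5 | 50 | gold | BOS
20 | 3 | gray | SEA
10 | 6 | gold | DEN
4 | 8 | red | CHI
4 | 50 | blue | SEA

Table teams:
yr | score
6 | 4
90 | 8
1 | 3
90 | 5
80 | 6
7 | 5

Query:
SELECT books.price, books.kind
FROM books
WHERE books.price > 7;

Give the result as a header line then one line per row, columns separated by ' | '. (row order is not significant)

After WHERE (2 rows):
books.price | books.score | books.kind | books.city
20 | 3 | gray | SEA
10 | 6 | gold | DEN
After SELECT (2 rows):
books.price | books.kind
20 | gray
10 | gold

== RESULT ==
books.price | books.kind
20 | gray
10 | gold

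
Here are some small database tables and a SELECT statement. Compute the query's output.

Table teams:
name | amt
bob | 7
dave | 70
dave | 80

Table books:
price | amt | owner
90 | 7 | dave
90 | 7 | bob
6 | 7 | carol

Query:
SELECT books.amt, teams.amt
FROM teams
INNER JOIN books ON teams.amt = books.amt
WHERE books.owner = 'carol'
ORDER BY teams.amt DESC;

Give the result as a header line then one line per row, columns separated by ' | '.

== RESULT ==
books.amt | teams.amt
7 | 7

Derivation:
After JOIN books (3 rows):
teams.name | teams.amt | books.price | books.amt | books.owner
bob | 7 | 90 | 7 | dave
bob | 7 | 90 | 7 | bob
bob | 7 | 6 | 7 | carol
After WHERE (1 rows):
teams.name | teams.amt | books.price | books.amt | books.owner
bob | 7 | 6 | 7 | carol
After SELECT (1 rows):
books.amt | teams.amt
7 | 7
After ORDER BY (1 rows):
books.amt | teams.amt
7 | 7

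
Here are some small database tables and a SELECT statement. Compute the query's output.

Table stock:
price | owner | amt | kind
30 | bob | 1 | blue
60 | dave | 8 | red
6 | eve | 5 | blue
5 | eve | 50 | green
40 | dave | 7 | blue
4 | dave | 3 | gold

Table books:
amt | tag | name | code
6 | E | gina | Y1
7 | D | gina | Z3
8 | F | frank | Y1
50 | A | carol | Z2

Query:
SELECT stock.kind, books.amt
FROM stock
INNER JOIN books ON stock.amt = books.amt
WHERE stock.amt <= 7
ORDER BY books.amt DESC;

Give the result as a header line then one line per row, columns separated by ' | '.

== RESULT ==
stock.kind | books.amt
blue | 7

Derivation:
After JOIN books (3 rows):
stock.price | stock.owner | stock.amt | stock.kind | books.amt | books.tag | books.name | books.code
60 | dave | 8 | red | 8 | F | frank | Y1
5 | eve | 50 | green | 50 | A | carol | Z2
40 | dave | 7 | blue | 7 | D | gina | Z3
After WHERE (1 rows):
stock.price | stock.owner | stock.amt | stock.kind | books.amt | books.tag | books.name | books.code
40 | dave | 7 | blue | 7 | D | gina | Z3
After SELECT (1 rows):
stock.kind | books.amt
blue | 7
After ORDER BY (1 rows):
stock.kind | books.amt
blue | 7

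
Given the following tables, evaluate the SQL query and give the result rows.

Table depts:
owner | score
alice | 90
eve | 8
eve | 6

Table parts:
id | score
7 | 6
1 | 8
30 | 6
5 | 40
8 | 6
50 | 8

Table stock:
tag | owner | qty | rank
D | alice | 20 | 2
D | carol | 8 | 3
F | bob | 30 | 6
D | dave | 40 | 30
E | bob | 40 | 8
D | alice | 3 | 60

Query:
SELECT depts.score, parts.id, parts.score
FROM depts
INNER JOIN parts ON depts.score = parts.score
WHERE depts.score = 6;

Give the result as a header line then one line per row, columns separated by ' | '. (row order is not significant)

After JOIN parts (5 rows):
depts.owner | depts.score | parts.id | parts.score
eve | 8 | 1 | 8
eve | 8 | 50 | 8
eve | 6 | 7 | 6
eve | 6 | 30 | 6
eve | 6 | 8 | 6
After WHERE (3 rows):
depts.owner | depts.score | parts.id | parts.score
eve | 6 | 7 | 6
eve | 6 | 30 | 6
eve | 6 | 8 | 6
After SELECT (3 rows):
depts.score | parts.id | parts.score
6 | 7 | 6
6 | 30 | 6
6 | 8 | 6

== RESULT ==
depts.score | parts.id | parts.score
6 | 7 | 6
6 | 30 | 6
6 | 8 | 6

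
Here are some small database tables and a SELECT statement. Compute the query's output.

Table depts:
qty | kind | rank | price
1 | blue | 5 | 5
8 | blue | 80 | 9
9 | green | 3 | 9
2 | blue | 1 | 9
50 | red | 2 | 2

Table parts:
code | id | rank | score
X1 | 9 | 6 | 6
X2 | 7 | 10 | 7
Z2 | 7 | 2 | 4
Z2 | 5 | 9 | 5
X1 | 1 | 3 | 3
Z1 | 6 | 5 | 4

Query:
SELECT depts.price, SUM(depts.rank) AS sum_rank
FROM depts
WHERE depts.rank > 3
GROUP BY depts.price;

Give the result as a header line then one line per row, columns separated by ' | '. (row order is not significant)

== RESULT ==
depts.price | sum_rank
5 | 5
9 | 80

Derivation:
After WHERE (2 rows):
depts.qty | depts.kind | depts.rank | depts.price
1 | blue | 5 | 5
8 | blue | 80 | 9
After GROUP BY (2 rows):
depts.price | sum_rank
5 | 5
9 | 80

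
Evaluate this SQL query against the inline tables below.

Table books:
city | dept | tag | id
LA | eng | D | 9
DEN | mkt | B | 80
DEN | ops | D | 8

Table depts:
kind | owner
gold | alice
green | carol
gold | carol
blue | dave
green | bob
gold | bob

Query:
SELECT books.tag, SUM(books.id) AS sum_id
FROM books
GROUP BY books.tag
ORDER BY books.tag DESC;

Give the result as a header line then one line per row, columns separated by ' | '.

== RESULT ==
books.tag | sum_id
D | 17
B | 80

Derivation:
After GROUP BY (2 rows):
books.tag | sum_id
D | 17
B | 80
After ORDER BY (2 rows):
books.tag | sum_id
D | 17
B | 80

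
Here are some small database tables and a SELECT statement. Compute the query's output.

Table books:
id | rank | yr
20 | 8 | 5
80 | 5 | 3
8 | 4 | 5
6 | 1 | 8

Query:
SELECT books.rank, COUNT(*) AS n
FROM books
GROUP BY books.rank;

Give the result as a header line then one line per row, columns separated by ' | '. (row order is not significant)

== RESULT ==
books.rank | n
8 | 1
5 | 1
4 | 1
1 | 1

Derivation:
After GROUP BY (4 rows):
books.rank | n
8 | 1
5 | 1
4 | 1
1 | 1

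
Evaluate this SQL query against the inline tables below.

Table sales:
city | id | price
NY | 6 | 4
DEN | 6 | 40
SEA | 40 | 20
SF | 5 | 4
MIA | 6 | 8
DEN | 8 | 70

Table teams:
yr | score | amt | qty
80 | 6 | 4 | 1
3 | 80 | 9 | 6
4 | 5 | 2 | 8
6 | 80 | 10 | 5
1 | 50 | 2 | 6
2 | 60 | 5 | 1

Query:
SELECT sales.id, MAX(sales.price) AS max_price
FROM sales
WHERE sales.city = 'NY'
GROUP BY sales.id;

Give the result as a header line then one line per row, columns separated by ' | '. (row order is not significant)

After WHERE (1 rows):
sales.city | sales.id | sales.price
NY | 6 | 4
After GROUP BY (1 rows):
sales.id | max_price
6 | 4

== RESULT ==
sales.id | max_price
6 | 4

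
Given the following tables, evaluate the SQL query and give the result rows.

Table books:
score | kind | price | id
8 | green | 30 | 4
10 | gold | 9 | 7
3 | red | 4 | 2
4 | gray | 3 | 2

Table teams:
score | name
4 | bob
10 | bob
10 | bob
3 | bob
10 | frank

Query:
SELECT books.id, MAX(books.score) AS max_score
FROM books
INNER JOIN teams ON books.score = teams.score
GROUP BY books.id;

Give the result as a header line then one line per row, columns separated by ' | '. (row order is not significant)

After JOIN teams (5 rows):
books.score | books.kind | books.price | books.id | teams.score | teams.name
10 | gold | 9 | 7 | 10 | bob
10 | gold | 9 | 7 | 10 | bob
10 | gold | 9 | 7 | 10 | frank
3 | red | 4 | 2 | 3 | bob
4 | gray | 3 | 2 | 4 | bob
After GROUP BY (2 rows):
books.id | max_score
7 | 10
2 | 4

== RESULT ==
books.id | max_score
7 | 10
2 | 4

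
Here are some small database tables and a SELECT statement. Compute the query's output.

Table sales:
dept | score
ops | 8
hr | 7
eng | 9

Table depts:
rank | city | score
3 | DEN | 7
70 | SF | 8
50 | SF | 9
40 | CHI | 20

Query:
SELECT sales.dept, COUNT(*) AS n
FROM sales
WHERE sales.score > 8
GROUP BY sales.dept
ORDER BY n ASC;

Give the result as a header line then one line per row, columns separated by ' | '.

== RESULT ==
sales.dept | n
eng | 1

Derivation:
After WHERE (1 rows):
sales.dept | sales.score
eng | 9
After GROUP BY (1 rows):
sales.dept | n
eng | 1
After ORDER BY (1 rows):
sales.dept | n
eng | 1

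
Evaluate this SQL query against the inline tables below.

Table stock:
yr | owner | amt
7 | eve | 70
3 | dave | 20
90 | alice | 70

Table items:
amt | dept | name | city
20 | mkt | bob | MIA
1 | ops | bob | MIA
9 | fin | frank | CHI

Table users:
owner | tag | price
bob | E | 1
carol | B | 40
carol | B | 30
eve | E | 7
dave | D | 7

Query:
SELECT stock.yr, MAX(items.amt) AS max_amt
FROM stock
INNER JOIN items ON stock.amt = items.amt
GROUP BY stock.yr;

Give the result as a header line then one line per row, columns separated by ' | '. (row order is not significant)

After JOIN items (1 rows):
stock.yr | stock.owner | stock.amt | items.amt | items.dept | items.name | items.city
3 | dave | 20 | 20 | mkt | bob | MIA
After GROUP BY (1 rows):
stock.yr | max_amt
3 | 20

== RESULT ==
stock.yr | max_amt
3 | 20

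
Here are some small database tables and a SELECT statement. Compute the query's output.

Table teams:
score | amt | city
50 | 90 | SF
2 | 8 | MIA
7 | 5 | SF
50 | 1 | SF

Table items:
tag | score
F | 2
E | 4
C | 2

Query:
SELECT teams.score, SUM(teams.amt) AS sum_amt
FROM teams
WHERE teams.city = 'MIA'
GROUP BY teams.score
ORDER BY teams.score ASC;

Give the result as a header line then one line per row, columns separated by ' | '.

== RESULT ==
teams.score | sum_amt
2 | 8

Derivation:
After WHERE (1 rows):
teams.score | teams.amt | teams.city
2 | 8 | MIA
After GROUP BY (1 rows):
teams.score | sum_amt
2 | 8
After ORDER BY (1 rows):
teams.score | sum_amt
2 | 8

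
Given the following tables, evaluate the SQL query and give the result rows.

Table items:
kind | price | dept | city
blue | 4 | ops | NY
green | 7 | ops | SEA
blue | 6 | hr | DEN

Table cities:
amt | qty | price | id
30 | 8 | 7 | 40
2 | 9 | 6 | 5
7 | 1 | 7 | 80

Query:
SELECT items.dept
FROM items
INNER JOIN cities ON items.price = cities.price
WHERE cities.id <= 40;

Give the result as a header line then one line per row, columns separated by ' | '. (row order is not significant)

After JOIN cities (3 rows):
items.kind | items.price | items.dept | items.city | cities.amt | cities.qty | cities.price | cities.id
green | 7 | ops | SEA | 30 | 8 | 7 | 40
green | 7 | ops | SEA | 7 | 1 | 7 | 80
blue | 6 | hr | DEN | 2 | 9 | 6 | 5
After WHERE (2 rows):
items.kind | items.price | items.dept | items.city | cities.amt | cities.qty | cities.price | cities.id
green | 7 | ops | SEA | 30 | 8 | 7 | 40
blue | 6 | hr | DEN | 2 | 9 | 6 | 5
After SELECT (2 rows):
items.dept
ops
hr

== RESULT ==
items.dept
ops
hr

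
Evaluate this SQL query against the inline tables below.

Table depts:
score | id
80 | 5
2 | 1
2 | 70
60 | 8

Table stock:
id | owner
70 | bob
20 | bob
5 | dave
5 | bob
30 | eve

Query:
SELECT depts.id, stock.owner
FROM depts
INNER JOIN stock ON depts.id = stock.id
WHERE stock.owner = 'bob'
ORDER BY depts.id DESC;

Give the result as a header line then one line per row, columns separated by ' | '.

== RESULT ==
depts.id | stock.owner
70 | bob
5 | bob

Derivation:
After JOIN stock (3 rows):
depts.score | depts.id | stock.id | stock.owner
80 | 5 | 5 | dave
80 | 5 | 5 | bob
2 | 70 | 70 | bob
After WHERE (2 rows):
depts.score | depts.id | stock.id | stock.owner
80 | 5 | 5 | bob
2 | 70 | 70 | bob
After SELECT (2 rows):
depts.id | stock.owner
5 | bob
70 | bob
After ORDER BY (2 rows):
depts.id | stock.owner
70 | bob
5 | bob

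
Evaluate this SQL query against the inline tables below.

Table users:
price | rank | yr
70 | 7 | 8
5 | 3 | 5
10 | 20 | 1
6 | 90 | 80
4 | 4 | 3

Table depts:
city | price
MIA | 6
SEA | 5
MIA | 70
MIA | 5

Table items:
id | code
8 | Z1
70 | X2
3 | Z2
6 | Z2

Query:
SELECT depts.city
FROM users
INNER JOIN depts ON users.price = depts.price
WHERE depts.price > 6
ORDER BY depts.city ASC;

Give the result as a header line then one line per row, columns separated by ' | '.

== RESULT ==
depts.city
MIA

Derivation:
After JOIN depts (4 rows):
users.price | users.rank | users.yr | depts.city | depts.price
70 | 7 | 8 | MIA | 70
5 | 3 | 5 | SEA | 5
5 | 3 | 5 | MIA | 5
6 | 90 | 80 | MIA | 6
After WHERE (1 rows):
users.price | users.rank | users.yr | depts.city | depts.price
70 | 7 | 8 | MIA | 70
After SELECT (1 rows):
depts.city
MIA
After ORDER BY (1 rows):
depts.city
MIA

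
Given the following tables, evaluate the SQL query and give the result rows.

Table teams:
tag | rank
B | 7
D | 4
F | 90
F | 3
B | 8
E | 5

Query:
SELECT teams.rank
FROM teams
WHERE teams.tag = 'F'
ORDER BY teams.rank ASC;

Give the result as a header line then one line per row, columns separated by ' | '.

== RESULT ==
teams.rank
3
90

Derivation:
After WHERE (2 rows):
teams.tag | teams.rank
F | 90
F | 3
After SELECT (2 rows):
teams.rank
90
3
After ORDER BY (2 rows):
teams.rank
3
90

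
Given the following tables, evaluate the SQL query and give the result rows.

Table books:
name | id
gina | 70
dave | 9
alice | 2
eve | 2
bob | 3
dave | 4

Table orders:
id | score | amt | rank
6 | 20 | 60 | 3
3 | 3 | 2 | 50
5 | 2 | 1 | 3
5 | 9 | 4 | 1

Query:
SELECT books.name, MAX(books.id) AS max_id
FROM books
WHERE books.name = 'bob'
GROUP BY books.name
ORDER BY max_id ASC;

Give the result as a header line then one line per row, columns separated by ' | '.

== RESULT ==
books.name | max_id
bob | 3

Derivation:
After WHERE (1 rows):
books.name | books.id
bob | 3
After GROUP BY (1 rows):
books.name | max_id
bob | 3
After ORDER BY (1 rows):
books.name | max_id
bob | 3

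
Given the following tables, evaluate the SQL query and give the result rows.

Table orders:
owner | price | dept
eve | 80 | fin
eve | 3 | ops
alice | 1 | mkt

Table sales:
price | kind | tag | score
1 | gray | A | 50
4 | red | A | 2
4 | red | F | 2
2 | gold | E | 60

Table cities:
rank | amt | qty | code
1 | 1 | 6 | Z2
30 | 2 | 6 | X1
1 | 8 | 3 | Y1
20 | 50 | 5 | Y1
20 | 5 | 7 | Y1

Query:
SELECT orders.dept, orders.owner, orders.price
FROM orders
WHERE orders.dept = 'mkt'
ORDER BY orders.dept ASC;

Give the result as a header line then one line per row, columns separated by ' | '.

After WHERE (1 rows):
orders.owner | orders.price | orders.dept
alice | 1 | mkt
After SELECT (1 rows):
orders.dept | orders.owner | orders.price
mkt | alice | 1
After ORDER BY (1 rows):
orders.dept | orders.owner | orders.price
mkt | alice | 1

== RESULT ==
orders.dept | orders.owner | orders.price
mkt | alice | 1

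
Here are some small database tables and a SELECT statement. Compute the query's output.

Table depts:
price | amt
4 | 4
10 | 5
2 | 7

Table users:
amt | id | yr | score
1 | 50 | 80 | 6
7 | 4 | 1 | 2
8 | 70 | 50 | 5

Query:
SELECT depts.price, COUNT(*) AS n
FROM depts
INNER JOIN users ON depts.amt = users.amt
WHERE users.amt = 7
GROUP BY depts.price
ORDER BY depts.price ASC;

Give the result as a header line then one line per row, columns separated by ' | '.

After JOIN users (1 rows):
depts.price | depts.amt | users.amt | users.id | users.yr | users.score
2 | 7 | 7 | 4 | 1 | 2
After WHERE (1 rows):
depts.price | depts.amt | users.amt | users.id | users.yr | users.score
2 | 7 | 7 | 4 | 1 | 2
After GROUP BY (1 rows):
depts.price | n
2 | 1
After ORDER BY (1 rows):
depts.price | n
2 | 1

== RESULT ==
depts.price | n
2 | 1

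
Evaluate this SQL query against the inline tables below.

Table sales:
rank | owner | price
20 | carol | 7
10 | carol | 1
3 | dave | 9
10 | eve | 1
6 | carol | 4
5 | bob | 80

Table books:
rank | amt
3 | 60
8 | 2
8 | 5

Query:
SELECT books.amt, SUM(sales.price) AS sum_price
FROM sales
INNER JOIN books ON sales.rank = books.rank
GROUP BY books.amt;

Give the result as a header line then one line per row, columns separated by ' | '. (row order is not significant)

== RESULT ==
books.amt | sum_price
60 | 9

Derivation:
After JOIN books (1 rows):
sales.rank | sales.owner | sales.price | books.rank | books.amt
3 | dave | 9 | 3 | 60
After GROUP BY (1 rows):
books.amt | sum_price
60 | 9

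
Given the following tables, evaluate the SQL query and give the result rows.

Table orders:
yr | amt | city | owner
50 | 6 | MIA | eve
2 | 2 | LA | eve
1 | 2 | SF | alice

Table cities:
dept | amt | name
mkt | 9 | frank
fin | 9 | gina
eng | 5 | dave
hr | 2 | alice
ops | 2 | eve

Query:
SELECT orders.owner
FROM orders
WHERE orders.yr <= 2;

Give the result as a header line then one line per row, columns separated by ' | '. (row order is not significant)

After WHERE (2 rows):
orders.yr | orders.amt | orders.city | orders.owner
2 | 2 | LA | eve
1 | 2 | SF | alice
After SELECT (2 rows):
orders.owner
eve
alice

== RESULT ==
orders.owner
eve
alice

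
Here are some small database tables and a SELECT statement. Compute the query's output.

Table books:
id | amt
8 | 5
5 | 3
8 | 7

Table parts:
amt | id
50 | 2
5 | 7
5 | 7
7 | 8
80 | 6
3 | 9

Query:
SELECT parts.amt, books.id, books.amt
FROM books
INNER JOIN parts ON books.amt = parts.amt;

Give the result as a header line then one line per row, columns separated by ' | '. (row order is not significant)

After JOIN parts (4 rows):
books.id | books.amt | parts.amt | parts.id
8 | 5 | 5 | 7
8 | 5 | 5 | 7
5 | 3 | 3 | 9
8 | 7 | 7 | 8
After SELECT (4 rows):
parts.amt | books.id | books.amt
5 | 8 | 5
5 | 8 | 5
3 | 5 | 3
7 | 8 | 7

== RESULT ==
parts.amt | books.id | books.amt
5 | 8 | 5
5 | 8 | 5
3 | 5 | 3
7 | 8 | 7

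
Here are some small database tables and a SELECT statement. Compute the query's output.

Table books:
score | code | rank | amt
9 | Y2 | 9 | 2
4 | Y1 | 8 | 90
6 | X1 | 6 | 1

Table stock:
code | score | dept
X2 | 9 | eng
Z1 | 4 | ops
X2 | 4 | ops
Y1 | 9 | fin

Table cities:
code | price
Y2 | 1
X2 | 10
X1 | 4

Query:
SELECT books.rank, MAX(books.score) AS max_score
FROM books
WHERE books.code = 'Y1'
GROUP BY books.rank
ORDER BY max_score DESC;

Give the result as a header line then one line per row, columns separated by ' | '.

== RESULT ==
books.rank | max_score
8 | 4

Derivation:
After WHERE (1 rows):
books.score | books.code | books.rank | books.amt
4 | Y1 | 8 | 90
After GROUP BY (1 rows):
books.rank | max_score
8 | 4
After ORDER BY (1 rows):
books.rank | max_score
8 | 4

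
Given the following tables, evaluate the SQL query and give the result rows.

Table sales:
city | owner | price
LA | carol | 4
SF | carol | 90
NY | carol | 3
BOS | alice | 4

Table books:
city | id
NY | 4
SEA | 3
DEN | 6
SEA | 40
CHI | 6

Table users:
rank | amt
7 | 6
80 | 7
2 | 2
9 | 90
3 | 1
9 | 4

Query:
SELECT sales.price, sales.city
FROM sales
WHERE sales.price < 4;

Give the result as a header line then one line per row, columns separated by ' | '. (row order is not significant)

After WHERE (1 rows):
sales.city | sales.owner | sales.price
NY | carol | 3
After SELECT (1 rows):
sales.price | sales.city
3 | NY

== RESULT ==
sales.price | sales.city
3 | NY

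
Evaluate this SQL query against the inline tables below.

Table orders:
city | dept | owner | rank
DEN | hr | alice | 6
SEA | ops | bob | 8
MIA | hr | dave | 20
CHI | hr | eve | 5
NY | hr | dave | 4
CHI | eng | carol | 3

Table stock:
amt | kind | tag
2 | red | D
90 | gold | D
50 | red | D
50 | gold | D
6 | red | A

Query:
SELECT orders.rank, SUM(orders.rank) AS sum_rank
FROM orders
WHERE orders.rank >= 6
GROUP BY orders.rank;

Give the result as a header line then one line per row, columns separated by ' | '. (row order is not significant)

== RESULT ==
orders.rank | sum_rank
6 | 6
8 | 8
20 | 20

Derivation:
After WHERE (3 rows):
orders.city | orders.dept | orders.owner | orders.rank
DEN | hr | alice | 6
SEA | ops | bob | 8
MIA | hr | dave | 20
After GROUP BY (3 rows):
orders.rank | sum_rank
6 | 6
8 | 8
20 | 20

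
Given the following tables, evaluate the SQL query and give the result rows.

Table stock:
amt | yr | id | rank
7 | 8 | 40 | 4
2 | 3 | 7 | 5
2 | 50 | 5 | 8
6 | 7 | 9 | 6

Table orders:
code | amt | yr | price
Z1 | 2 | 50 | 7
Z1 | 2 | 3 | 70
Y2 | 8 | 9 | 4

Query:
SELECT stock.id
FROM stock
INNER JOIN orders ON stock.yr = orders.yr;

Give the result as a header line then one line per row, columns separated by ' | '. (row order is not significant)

== RESULT ==
stock.id
7
5

Derivation:
After JOIN orders (2 rows):
stock.amt | stock.yr | stock.id | stock.rank | orders.code | orders.amt | orders.yr | orders.price
2 | 3 | 7 | 5 | Z1 | 2 | 3 | 70
2 | 50 | 5 | 8 | Z1 | 2 | 50 | 7
After SELECT (2 rows):
stock.id
7
5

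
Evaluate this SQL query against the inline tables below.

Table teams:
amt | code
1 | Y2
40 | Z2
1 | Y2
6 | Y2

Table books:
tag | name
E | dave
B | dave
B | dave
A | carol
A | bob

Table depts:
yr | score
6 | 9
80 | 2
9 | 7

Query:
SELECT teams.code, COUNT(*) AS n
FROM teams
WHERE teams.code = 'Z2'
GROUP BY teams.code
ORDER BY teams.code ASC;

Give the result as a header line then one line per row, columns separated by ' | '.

After WHERE (1 rows):
teams.amt | teams.code
40 | Z2
After GROUP BY (1 rows):
teams.code | n
Z2 | 1
After ORDER BY (1 rows):
teams.code | n
Z2 | 1

== RESULT ==
teams.code | n
Z2 | 1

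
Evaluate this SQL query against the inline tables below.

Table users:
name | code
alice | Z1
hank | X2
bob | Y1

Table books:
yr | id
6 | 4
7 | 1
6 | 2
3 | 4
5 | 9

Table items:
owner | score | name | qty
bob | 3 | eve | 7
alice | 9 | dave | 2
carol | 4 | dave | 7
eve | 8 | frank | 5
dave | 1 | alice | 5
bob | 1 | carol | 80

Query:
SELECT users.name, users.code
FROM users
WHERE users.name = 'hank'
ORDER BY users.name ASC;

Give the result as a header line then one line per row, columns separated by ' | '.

After WHERE (1 rows):
users.name | users.code
hank | X2
After SELECT (1 rows):
users.name | users.code
hank | X2
After ORDER BY (1 rows):
users.name | users.code
hank | X2

== RESULT ==
users.name | users.code
hank | X2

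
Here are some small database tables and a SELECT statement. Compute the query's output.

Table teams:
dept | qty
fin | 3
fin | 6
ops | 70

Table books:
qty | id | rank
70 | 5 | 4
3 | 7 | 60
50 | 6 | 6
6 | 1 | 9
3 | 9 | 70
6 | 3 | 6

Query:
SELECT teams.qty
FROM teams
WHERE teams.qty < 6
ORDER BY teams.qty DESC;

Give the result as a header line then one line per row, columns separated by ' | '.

After WHERE (1 rows):
teams.dept | teams.qty
fin | 3
After SELECT (1 rows):
teams.qty
3
After ORDER BY (1 rows):
teams.qty
3

== RESULT ==
teams.qty
3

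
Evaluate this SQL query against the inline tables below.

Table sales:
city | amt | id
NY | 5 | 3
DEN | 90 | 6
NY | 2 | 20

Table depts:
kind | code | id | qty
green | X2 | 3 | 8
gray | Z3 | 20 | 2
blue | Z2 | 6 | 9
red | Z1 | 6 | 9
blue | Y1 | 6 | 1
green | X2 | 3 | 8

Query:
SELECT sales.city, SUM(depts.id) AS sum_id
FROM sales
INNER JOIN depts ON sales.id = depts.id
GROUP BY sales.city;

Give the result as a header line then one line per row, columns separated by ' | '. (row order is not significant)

== RESULT ==
sales.city | sum_id
NY | 26
DEN | 18

Derivation:
After JOIN depts (6 rows):
sales.city | sales.amt | sales.id | depts.kind | depts.code | depts.id | depts.qty
NY | 5 | 3 | green | X2 | 3 | 8
NY | 5 | 3 | green | X2 | 3 | 8
DEN | 90 | 6 | blue | Z2 | 6 | 9
DEN | 90 | 6 | red | Z1 | 6 | 9
DEN | 90 | 6 | blue | Y1 | 6 | 1
NY | 2 | 20 | gray | Z3 | 20 | 2
After GROUP BY (2 rows):
sales.city | sum_id
NY | 26
DEN | 18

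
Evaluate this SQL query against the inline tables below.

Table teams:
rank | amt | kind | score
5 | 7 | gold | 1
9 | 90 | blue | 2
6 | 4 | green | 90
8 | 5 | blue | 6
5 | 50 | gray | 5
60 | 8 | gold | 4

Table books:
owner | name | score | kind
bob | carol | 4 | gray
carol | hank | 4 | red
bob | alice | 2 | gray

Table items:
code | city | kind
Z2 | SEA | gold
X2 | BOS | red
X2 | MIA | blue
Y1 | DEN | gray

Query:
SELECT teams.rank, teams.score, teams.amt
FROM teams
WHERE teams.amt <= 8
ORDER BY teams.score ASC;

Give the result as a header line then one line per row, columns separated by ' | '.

After WHERE (4 rows):
teams.rank | teams.amt | teams.kind | teams.score
5 | 7 | gold | 1
6 | 4 | green | 90
8 | 5 | blue | 6
60 | 8 | gold | 4
After SELECT (4 rows):
teams.rank | teams.score | teams.amt
5 | 1 | 7
6 | 90 | 4
8 | 6 | 5
60 | 4 | 8
After ORDER BY (4 rows):
teams.rank | teams.score | teams.amt
5 | 1 | 7
60 | 4 | 8
8 | 6 | 5
6 | 90 | 4

== RESULT ==
teams.rank | teams.score | teams.amt
5 | 1 | 7
60 | 4 | 8
8 | 6 | 5
6 | 90 | 4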